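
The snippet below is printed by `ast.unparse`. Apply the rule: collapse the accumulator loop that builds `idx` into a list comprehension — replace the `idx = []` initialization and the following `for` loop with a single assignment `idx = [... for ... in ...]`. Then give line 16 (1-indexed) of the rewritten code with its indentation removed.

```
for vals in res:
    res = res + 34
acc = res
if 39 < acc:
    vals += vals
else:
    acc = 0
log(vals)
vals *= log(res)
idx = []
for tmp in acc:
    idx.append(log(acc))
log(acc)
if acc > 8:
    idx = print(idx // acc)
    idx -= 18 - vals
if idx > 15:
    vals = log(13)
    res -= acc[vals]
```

Transformed code:
for vals in res:
    res = res + 34
acc = res
if 39 < acc:
    vals += vals
else:
    acc = 0
log(vals)
vals *= log(res)
idx = [log(acc) for tmp in acc]
log(acc)
if acc > 8:
    idx = print(idx // acc)
    idx -= 18 - vals
if idx > 15:
    vals = log(13)
    res -= acc[vals]

vals = log(13)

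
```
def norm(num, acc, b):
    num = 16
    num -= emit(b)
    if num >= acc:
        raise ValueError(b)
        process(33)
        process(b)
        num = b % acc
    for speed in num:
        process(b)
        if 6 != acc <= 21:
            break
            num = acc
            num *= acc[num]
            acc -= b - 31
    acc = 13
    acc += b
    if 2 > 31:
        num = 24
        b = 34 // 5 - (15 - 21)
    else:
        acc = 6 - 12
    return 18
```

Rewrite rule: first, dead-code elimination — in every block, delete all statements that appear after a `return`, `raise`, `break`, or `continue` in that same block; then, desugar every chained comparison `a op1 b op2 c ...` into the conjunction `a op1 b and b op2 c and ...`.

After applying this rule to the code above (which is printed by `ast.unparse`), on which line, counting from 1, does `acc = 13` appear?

10

Transformed code:
def norm(num, acc, b):
    num = 16
    num -= emit(b)
    if num >= acc:
        raise ValueError(b)
    for speed in num:
        process(b)
        if 6 != acc and acc <= 21:
            break
    acc = 13
    acc += b
    if 2 > 31:
        num = 24
        b = 34 // 5 - (15 - 21)
    else:
        acc = 6 - 12
    return 18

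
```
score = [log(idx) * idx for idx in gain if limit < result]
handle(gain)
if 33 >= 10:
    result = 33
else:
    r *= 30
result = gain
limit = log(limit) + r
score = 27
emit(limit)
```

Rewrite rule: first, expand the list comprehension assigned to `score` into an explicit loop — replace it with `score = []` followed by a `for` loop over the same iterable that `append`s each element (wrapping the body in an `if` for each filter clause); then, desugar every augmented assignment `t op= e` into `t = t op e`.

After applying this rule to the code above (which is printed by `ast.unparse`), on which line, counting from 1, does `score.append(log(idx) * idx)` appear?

Transformed code:
score = []
for idx in gain:
    if limit < result:
        score.append(log(idx) * idx)
handle(gain)
if 33 >= 10:
    result = 33
else:
    r = r * 30
result = gain
limit = log(limit) + r
score = 27
emit(limit)

4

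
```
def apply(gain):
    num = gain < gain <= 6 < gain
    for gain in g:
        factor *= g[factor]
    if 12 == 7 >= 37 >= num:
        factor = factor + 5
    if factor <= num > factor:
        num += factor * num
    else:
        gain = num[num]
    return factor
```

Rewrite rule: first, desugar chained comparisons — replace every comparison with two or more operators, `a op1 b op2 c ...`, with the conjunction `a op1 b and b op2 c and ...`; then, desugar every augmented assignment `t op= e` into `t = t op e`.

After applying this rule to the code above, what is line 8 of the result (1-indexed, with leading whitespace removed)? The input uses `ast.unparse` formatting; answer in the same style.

num = num + factor * num

Transformed code:
def apply(gain):
    num = gain < gain and gain <= 6 and (6 < gain)
    for gain in g:
        factor = factor * g[factor]
    if 12 == 7 and 7 >= 37 and (37 >= num):
        factor = factor + 5
    if factor <= num and num > factor:
        num = num + factor * num
    else:
        gain = num[num]
    return factor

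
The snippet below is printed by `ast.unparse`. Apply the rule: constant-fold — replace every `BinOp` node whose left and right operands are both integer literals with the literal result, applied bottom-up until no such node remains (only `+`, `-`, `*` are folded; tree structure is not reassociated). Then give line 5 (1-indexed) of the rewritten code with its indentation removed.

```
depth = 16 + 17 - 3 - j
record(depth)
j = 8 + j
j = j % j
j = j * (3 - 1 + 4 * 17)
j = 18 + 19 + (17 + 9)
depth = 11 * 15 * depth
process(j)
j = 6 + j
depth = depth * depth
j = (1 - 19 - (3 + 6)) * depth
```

j = j * 70

Transformed code:
depth = 30 - j
record(depth)
j = 8 + j
j = j % j
j = j * 70
j = 63
depth = 165 * depth
process(j)
j = 6 + j
depth = depth * depth
j = -27 * depth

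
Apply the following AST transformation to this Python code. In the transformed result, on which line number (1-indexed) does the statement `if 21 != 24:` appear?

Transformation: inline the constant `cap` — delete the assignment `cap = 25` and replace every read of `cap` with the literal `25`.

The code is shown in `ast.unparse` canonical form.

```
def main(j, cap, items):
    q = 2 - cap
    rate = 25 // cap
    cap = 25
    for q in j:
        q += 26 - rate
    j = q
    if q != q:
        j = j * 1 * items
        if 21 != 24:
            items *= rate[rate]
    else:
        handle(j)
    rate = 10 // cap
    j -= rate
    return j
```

9

Transformed code:
def main(j, cap, items):
    q = 2 - 25
    rate = 25 // 25
    for q in j:
        q += 26 - rate
    j = q
    if q != q:
        j = j * 1 * items
        if 21 != 24:
            items *= rate[rate]
    else:
        handle(j)
    rate = 10 // 25
    j -= rate
    return j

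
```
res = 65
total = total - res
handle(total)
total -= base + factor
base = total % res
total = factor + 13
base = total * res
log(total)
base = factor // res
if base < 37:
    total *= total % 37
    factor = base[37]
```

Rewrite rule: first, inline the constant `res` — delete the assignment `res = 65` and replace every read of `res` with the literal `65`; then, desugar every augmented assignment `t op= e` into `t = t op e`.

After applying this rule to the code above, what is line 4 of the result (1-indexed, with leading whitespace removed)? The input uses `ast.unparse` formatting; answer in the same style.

Transformed code:
total = total - 65
handle(total)
total = total - (base + factor)
base = total % 65
total = factor + 13
base = total * 65
log(total)
base = factor // 65
if base < 37:
    total = total * (total % 37)
    factor = base[37]

base = total % 65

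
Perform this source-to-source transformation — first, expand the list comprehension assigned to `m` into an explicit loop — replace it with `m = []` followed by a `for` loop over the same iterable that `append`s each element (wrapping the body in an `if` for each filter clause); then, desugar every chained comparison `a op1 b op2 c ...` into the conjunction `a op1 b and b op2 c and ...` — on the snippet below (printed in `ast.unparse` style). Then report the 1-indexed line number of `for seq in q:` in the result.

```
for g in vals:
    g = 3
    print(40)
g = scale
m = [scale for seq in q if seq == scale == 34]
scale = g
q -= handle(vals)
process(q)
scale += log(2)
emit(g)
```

Transformed code:
for g in vals:
    g = 3
    print(40)
g = scale
m = []
for seq in q:
    if seq == scale and scale == 34:
        m.append(scale)
scale = g
q -= handle(vals)
process(q)
scale += log(2)
emit(g)

6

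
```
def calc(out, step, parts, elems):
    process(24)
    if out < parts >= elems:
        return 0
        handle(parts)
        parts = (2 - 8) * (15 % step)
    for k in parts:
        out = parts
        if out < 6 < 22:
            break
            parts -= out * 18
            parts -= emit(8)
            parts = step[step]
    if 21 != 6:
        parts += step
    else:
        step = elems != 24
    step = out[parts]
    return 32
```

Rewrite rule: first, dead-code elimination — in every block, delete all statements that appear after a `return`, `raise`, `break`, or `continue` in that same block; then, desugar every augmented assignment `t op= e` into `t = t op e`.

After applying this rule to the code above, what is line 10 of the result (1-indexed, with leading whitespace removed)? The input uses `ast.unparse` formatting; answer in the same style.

parts = parts + step

Transformed code:
def calc(out, step, parts, elems):
    process(24)
    if out < parts >= elems:
        return 0
    for k in parts:
        out = parts
        if out < 6 < 22:
            break
    if 21 != 6:
        parts = parts + step
    else:
        step = elems != 24
    step = out[parts]
    return 32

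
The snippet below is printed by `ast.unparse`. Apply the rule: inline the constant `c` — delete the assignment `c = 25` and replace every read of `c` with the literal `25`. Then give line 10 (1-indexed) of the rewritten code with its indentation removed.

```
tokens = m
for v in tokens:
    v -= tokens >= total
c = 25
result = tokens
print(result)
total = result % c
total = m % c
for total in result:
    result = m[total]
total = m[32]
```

Transformed code:
tokens = m
for v in tokens:
    v -= tokens >= total
result = tokens
print(result)
total = result % 25
total = m % 25
for total in result:
    result = m[total]
total = m[32]

total = m[32]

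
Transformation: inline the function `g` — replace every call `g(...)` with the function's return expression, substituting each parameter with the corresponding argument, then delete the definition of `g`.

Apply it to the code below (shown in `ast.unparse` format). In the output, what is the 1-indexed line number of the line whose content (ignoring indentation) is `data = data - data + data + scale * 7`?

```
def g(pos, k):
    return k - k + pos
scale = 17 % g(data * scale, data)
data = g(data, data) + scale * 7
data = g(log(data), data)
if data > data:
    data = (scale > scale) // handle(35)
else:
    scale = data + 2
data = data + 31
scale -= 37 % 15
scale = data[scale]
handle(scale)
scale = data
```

2

Transformed code:
scale = 17 % (data - data + data * scale)
data = data - data + data + scale * 7
data = data - data + log(data)
if data > data:
    data = (scale > scale) // handle(35)
else:
    scale = data + 2
data = data + 31
scale -= 37 % 15
scale = data[scale]
handle(scale)
scale = data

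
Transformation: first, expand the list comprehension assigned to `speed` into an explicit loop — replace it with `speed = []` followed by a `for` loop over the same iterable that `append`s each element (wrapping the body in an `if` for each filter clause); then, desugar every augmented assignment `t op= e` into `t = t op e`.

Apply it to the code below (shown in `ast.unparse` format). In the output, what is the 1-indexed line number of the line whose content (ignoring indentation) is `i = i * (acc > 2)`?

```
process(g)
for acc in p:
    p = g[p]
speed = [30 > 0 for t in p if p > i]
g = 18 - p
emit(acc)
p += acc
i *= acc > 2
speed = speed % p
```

11

Transformed code:
process(g)
for acc in p:
    p = g[p]
speed = []
for t in p:
    if p > i:
        speed.append(30 > 0)
g = 18 - p
emit(acc)
p = p + acc
i = i * (acc > 2)
speed = speed % p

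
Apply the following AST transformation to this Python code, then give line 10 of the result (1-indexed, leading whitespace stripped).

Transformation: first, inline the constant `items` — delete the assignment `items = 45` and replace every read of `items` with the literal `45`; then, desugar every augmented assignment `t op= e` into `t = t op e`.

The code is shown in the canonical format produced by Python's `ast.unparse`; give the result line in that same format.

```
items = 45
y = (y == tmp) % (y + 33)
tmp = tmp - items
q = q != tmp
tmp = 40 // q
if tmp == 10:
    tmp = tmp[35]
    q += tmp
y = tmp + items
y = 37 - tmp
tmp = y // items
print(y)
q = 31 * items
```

tmp = y // 45

Transformed code:
y = (y == tmp) % (y + 33)
tmp = tmp - 45
q = q != tmp
tmp = 40 // q
if tmp == 10:
    tmp = tmp[35]
    q = q + tmp
y = tmp + 45
y = 37 - tmp
tmp = y // 45
print(y)
q = 31 * 45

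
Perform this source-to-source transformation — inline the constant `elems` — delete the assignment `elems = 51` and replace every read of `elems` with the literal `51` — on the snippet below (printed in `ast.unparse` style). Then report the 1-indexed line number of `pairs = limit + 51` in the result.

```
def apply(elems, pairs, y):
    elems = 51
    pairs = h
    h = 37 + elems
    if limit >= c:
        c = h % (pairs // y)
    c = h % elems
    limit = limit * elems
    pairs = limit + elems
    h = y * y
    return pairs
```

Transformed code:
def apply(elems, pairs, y):
    pairs = h
    h = 37 + 51
    if limit >= c:
        c = h % (pairs // y)
    c = h % 51
    limit = limit * 51
    pairs = limit + 51
    h = y * y
    return pairs

8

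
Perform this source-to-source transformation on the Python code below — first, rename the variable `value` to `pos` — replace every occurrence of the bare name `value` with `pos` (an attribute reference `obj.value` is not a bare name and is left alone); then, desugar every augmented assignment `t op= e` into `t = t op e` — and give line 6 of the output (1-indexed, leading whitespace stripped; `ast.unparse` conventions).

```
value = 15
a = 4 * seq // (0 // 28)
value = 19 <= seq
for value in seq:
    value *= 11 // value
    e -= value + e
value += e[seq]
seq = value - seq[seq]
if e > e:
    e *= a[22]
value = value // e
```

Transformed code:
pos = 15
a = 4 * seq // (0 // 28)
pos = 19 <= seq
for pos in seq:
    pos = pos * (11 // pos)
    e = e - (pos + e)
pos = pos + e[seq]
seq = pos - seq[seq]
if e > e:
    e = e * a[22]
pos = pos // e

e = e - (pos + e)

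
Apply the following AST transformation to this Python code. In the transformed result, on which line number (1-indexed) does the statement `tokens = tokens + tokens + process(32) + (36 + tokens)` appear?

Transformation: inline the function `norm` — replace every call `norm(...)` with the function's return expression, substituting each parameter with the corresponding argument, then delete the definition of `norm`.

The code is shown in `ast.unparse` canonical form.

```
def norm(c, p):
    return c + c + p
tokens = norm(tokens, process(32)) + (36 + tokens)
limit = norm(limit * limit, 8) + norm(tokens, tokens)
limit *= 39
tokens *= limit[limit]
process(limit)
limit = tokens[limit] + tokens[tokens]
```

Transformed code:
tokens = tokens + tokens + process(32) + (36 + tokens)
limit = limit * limit + limit * limit + 8 + (tokens + tokens + tokens)
limit *= 39
tokens *= limit[limit]
process(limit)
limit = tokens[limit] + tokens[tokens]

1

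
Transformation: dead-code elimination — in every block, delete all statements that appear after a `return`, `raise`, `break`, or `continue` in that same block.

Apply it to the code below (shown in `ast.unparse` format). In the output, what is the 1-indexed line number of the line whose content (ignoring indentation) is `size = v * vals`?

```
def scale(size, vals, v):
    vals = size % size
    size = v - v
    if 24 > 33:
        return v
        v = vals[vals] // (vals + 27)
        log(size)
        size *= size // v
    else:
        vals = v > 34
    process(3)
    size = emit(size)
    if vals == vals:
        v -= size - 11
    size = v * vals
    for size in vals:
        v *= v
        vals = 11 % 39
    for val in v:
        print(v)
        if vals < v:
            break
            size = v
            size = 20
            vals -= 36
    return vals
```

12

Transformed code:
def scale(size, vals, v):
    vals = size % size
    size = v - v
    if 24 > 33:
        return v
    else:
        vals = v > 34
    process(3)
    size = emit(size)
    if vals == vals:
        v -= size - 11
    size = v * vals
    for size in vals:
        v *= v
        vals = 11 % 39
    for val in v:
        print(v)
        if vals < v:
            break
    return vals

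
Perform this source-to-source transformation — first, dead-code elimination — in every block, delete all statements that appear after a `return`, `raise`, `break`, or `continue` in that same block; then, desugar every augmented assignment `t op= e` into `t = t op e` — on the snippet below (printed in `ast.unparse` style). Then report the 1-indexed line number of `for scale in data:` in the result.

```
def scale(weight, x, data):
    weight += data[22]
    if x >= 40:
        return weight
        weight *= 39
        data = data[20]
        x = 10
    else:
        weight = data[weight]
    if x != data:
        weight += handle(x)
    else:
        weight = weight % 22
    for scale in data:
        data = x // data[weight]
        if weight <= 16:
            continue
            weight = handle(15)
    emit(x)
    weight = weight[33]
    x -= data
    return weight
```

Transformed code:
def scale(weight, x, data):
    weight = weight + data[22]
    if x >= 40:
        return weight
    else:
        weight = data[weight]
    if x != data:
        weight = weight + handle(x)
    else:
        weight = weight % 22
    for scale in data:
        data = x // data[weight]
        if weight <= 16:
            continue
    emit(x)
    weight = weight[33]
    x = x - data
    return weight

11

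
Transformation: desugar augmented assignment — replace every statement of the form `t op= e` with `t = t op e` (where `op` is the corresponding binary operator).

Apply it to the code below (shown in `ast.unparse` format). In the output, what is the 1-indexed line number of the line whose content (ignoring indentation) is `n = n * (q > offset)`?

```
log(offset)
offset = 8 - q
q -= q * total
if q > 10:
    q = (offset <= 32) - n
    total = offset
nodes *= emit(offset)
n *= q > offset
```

8

Transformed code:
log(offset)
offset = 8 - q
q = q - q * total
if q > 10:
    q = (offset <= 32) - n
    total = offset
nodes = nodes * emit(offset)
n = n * (q > offset)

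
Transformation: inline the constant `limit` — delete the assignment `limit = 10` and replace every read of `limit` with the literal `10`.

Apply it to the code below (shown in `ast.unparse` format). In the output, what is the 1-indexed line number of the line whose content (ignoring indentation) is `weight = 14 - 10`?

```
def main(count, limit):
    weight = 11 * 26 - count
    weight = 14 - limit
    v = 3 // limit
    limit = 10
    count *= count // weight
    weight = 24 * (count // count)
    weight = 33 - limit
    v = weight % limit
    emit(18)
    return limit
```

3

Transformed code:
def main(count, limit):
    weight = 11 * 26 - count
    weight = 14 - 10
    v = 3 // 10
    count *= count // weight
    weight = 24 * (count // count)
    weight = 33 - 10
    v = weight % 10
    emit(18)
    return 10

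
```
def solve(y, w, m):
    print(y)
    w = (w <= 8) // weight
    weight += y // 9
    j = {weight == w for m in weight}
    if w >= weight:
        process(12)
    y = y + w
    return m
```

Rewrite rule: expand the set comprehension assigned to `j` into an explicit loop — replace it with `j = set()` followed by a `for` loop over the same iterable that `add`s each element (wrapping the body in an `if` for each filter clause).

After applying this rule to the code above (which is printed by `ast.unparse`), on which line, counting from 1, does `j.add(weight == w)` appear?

Transformed code:
def solve(y, w, m):
    print(y)
    w = (w <= 8) // weight
    weight += y // 9
    j = set()
    for m in weight:
        j.add(weight == w)
    if w >= weight:
        process(12)
    y = y + w
    return m

7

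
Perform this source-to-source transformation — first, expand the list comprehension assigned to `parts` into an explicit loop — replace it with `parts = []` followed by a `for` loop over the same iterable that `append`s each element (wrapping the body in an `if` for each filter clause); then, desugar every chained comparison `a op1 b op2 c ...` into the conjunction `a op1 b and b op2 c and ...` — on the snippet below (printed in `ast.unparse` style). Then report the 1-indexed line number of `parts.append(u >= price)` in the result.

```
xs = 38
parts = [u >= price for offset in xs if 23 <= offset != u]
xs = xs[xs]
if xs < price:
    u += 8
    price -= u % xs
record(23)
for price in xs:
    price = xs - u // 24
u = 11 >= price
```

Transformed code:
xs = 38
parts = []
for offset in xs:
    if 23 <= offset and offset != u:
        parts.append(u >= price)
xs = xs[xs]
if xs < price:
    u += 8
    price -= u % xs
record(23)
for price in xs:
    price = xs - u // 24
u = 11 >= price

5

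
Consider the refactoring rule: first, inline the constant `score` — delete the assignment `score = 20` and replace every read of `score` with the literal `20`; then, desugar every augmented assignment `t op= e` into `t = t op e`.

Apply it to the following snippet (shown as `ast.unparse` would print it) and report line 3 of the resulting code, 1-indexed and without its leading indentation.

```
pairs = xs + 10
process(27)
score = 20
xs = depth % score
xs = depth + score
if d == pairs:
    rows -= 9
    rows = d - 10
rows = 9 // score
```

xs = depth % 20

Transformed code:
pairs = xs + 10
process(27)
xs = depth % 20
xs = depth + 20
if d == pairs:
    rows = rows - 9
    rows = d - 10
rows = 9 // 20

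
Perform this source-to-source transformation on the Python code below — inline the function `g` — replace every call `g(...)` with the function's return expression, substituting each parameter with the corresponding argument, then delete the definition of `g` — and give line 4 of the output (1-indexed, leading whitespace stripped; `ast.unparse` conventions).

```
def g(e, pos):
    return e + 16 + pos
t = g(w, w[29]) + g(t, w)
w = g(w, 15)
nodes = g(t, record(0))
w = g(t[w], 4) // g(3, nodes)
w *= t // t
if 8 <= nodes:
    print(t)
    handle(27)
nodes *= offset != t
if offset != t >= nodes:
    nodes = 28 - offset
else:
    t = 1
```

Transformed code:
t = w + 16 + w[29] + (t + 16 + w)
w = w + 16 + 15
nodes = t + 16 + record(0)
w = (t[w] + 16 + 4) // (3 + 16 + nodes)
w *= t // t
if 8 <= nodes:
    print(t)
    handle(27)
nodes *= offset != t
if offset != t >= nodes:
    nodes = 28 - offset
else:
    t = 1

w = (t[w] + 16 + 4) // (3 + 16 + nodes)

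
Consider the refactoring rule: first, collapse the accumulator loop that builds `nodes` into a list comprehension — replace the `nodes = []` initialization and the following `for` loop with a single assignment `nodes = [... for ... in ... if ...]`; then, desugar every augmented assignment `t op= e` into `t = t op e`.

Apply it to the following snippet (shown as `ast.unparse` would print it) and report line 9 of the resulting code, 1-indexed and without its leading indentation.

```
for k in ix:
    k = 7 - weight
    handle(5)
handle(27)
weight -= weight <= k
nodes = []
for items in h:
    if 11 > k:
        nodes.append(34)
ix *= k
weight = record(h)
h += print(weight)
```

h = h + print(weight)

Transformed code:
for k in ix:
    k = 7 - weight
    handle(5)
handle(27)
weight = weight - (weight <= k)
nodes = [34 for items in h if 11 > k]
ix = ix * k
weight = record(h)
h = h + print(weight)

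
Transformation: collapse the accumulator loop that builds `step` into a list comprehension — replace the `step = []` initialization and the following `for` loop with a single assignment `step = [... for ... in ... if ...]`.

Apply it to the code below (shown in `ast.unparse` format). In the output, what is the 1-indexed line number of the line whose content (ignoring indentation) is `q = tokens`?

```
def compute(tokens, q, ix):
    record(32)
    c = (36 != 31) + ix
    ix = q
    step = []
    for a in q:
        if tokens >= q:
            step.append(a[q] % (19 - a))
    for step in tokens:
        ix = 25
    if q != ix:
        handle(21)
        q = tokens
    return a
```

Transformed code:
def compute(tokens, q, ix):
    record(32)
    c = (36 != 31) + ix
    ix = q
    step = [a[q] % (19 - a) for a in q if tokens >= q]
    for step in tokens:
        ix = 25
    if q != ix:
        handle(21)
        q = tokens
    return a

10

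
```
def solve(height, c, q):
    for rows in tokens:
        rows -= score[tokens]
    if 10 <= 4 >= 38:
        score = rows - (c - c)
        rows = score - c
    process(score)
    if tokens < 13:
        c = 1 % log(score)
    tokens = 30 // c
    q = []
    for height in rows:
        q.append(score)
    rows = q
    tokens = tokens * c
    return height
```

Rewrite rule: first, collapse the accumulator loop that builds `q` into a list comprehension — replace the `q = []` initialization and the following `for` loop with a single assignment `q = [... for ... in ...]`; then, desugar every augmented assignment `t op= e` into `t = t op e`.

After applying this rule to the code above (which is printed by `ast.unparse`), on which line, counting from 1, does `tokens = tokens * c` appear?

13

Transformed code:
def solve(height, c, q):
    for rows in tokens:
        rows = rows - score[tokens]
    if 10 <= 4 >= 38:
        score = rows - (c - c)
        rows = score - c
    process(score)
    if tokens < 13:
        c = 1 % log(score)
    tokens = 30 // c
    q = [score for height in rows]
    rows = q
    tokens = tokens * c
    return height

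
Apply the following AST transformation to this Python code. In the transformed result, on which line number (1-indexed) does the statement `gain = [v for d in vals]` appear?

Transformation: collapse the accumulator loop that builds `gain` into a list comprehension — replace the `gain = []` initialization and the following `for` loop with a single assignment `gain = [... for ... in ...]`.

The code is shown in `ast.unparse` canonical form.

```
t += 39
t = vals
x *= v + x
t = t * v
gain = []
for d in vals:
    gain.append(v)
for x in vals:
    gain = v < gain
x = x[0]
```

5

Transformed code:
t += 39
t = vals
x *= v + x
t = t * v
gain = [v for d in vals]
for x in vals:
    gain = v < gain
x = x[0]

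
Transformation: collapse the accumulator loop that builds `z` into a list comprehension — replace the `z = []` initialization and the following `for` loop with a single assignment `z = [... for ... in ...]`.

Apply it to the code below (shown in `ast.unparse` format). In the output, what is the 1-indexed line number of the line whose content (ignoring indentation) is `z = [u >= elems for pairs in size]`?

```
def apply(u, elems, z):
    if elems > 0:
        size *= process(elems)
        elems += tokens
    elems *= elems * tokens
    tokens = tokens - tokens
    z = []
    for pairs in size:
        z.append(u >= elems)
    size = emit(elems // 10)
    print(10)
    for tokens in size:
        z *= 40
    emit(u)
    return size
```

7

Transformed code:
def apply(u, elems, z):
    if elems > 0:
        size *= process(elems)
        elems += tokens
    elems *= elems * tokens
    tokens = tokens - tokens
    z = [u >= elems for pairs in size]
    size = emit(elems // 10)
    print(10)
    for tokens in size:
        z *= 40
    emit(u)
    return size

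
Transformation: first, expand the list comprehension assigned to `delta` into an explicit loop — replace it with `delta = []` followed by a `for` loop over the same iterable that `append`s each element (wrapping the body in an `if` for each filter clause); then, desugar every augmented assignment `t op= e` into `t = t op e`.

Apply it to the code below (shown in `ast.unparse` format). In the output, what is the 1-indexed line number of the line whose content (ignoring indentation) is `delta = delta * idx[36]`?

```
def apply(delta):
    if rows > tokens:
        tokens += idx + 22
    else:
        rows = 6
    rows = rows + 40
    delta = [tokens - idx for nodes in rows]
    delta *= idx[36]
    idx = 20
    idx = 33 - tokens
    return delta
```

Transformed code:
def apply(delta):
    if rows > tokens:
        tokens = tokens + (idx + 22)
    else:
        rows = 6
    rows = rows + 40
    delta = []
    for nodes in rows:
        delta.append(tokens - idx)
    delta = delta * idx[36]
    idx = 20
    idx = 33 - tokens
    return delta

10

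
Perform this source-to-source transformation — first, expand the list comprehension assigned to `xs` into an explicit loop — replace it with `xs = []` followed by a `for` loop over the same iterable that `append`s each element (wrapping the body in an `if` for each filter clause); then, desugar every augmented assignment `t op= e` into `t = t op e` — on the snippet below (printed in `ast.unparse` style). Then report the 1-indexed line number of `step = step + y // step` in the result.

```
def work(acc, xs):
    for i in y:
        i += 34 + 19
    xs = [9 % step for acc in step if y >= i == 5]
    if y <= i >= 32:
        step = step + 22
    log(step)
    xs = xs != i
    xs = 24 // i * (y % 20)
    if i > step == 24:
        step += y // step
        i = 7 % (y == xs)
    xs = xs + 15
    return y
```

Transformed code:
def work(acc, xs):
    for i in y:
        i = i + (34 + 19)
    xs = []
    for acc in step:
        if y >= i == 5:
            xs.append(9 % step)
    if y <= i >= 32:
        step = step + 22
    log(step)
    xs = xs != i
    xs = 24 // i * (y % 20)
    if i > step == 24:
        step = step + y // step
        i = 7 % (y == xs)
    xs = xs + 15
    return y

14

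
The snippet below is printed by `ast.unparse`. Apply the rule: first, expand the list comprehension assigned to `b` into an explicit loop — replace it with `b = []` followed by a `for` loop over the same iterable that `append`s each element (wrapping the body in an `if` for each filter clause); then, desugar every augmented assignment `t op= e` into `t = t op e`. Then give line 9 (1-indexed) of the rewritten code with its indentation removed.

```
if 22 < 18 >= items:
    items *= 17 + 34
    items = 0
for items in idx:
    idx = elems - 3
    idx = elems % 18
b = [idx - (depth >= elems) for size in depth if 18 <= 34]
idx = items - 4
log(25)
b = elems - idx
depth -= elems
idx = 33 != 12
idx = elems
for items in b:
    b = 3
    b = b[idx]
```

Transformed code:
if 22 < 18 >= items:
    items = items * (17 + 34)
    items = 0
for items in idx:
    idx = elems - 3
    idx = elems % 18
b = []
for size in depth:
    if 18 <= 34:
        b.append(idx - (depth >= elems))
idx = items - 4
log(25)
b = elems - idx
depth = depth - elems
idx = 33 != 12
idx = elems
for items in b:
    b = 3
    b = b[idx]

if 18 <= 34:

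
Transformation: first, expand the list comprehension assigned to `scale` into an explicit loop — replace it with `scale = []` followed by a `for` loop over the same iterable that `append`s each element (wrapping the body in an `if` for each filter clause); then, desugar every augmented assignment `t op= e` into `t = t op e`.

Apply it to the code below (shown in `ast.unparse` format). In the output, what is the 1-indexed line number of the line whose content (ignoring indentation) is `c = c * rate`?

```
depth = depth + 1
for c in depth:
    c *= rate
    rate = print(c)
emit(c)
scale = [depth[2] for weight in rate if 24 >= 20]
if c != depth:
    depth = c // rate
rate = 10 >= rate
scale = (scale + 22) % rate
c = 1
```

Transformed code:
depth = depth + 1
for c in depth:
    c = c * rate
    rate = print(c)
emit(c)
scale = []
for weight in rate:
    if 24 >= 20:
        scale.append(depth[2])
if c != depth:
    depth = c // rate
rate = 10 >= rate
scale = (scale + 22) % rate
c = 1

3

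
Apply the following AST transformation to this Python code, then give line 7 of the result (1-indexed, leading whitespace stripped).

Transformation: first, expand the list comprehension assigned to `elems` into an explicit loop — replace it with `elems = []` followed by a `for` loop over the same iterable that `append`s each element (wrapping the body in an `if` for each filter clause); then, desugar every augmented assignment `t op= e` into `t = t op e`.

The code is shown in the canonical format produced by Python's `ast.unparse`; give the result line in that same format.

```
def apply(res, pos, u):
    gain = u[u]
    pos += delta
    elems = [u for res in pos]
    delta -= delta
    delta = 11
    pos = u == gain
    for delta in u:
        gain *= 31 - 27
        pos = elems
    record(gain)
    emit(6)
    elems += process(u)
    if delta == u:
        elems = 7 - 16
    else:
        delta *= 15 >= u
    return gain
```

Transformed code:
def apply(res, pos, u):
    gain = u[u]
    pos = pos + delta
    elems = []
    for res in pos:
        elems.append(u)
    delta = delta - delta
    delta = 11
    pos = u == gain
    for delta in u:
        gain = gain * (31 - 27)
        pos = elems
    record(gain)
    emit(6)
    elems = elems + process(u)
    if delta == u:
        elems = 7 - 16
    else:
        delta = delta * (15 >= u)
    return gain

delta = delta - delta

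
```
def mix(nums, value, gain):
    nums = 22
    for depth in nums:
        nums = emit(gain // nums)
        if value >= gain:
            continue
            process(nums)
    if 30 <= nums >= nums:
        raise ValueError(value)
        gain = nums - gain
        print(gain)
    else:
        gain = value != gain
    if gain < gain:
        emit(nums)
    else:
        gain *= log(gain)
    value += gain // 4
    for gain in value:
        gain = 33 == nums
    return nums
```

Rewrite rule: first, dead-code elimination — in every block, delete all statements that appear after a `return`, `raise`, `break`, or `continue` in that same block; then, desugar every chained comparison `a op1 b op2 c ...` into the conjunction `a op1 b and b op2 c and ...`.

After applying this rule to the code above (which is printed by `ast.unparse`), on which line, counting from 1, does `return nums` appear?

Transformed code:
def mix(nums, value, gain):
    nums = 22
    for depth in nums:
        nums = emit(gain // nums)
        if value >= gain:
            continue
    if 30 <= nums and nums >= nums:
        raise ValueError(value)
    else:
        gain = value != gain
    if gain < gain:
        emit(nums)
    else:
        gain *= log(gain)
    value += gain // 4
    for gain in value:
        gain = 33 == nums
    return nums

18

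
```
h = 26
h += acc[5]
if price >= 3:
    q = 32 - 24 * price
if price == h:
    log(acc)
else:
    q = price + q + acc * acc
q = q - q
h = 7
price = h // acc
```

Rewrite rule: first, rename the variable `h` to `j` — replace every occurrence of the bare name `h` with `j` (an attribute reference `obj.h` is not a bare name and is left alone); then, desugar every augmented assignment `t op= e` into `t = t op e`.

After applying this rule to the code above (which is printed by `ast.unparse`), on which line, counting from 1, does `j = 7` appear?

10

Transformed code:
j = 26
j = j + acc[5]
if price >= 3:
    q = 32 - 24 * price
if price == j:
    log(acc)
else:
    q = price + q + acc * acc
q = q - q
j = 7
price = j // acc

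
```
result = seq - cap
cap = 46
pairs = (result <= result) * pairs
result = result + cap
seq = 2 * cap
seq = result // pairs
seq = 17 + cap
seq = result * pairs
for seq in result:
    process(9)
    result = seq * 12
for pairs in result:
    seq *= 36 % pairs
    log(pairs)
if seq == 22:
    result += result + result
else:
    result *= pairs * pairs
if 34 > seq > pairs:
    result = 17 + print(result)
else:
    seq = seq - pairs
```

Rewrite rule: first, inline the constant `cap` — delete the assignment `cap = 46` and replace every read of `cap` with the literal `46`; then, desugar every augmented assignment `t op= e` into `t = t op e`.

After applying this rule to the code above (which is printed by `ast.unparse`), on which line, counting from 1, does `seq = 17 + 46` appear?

6

Transformed code:
result = seq - 46
pairs = (result <= result) * pairs
result = result + 46
seq = 2 * 46
seq = result // pairs
seq = 17 + 46
seq = result * pairs
for seq in result:
    process(9)
    result = seq * 12
for pairs in result:
    seq = seq * (36 % pairs)
    log(pairs)
if seq == 22:
    result = result + (result + result)
else:
    result = result * (pairs * pairs)
if 34 > seq > pairs:
    result = 17 + print(result)
else:
    seq = seq - pairs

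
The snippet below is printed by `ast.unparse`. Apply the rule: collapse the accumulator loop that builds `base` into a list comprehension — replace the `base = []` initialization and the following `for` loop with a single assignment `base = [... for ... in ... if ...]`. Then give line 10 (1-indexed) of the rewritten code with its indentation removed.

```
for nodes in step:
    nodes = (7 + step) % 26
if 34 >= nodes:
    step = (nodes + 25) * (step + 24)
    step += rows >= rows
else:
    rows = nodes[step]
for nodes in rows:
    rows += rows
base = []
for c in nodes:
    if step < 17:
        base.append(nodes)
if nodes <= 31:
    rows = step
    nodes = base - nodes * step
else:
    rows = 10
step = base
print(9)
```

base = [nodes for c in nodes if step < 17]

Transformed code:
for nodes in step:
    nodes = (7 + step) % 26
if 34 >= nodes:
    step = (nodes + 25) * (step + 24)
    step += rows >= rows
else:
    rows = nodes[step]
for nodes in rows:
    rows += rows
base = [nodes for c in nodes if step < 17]
if nodes <= 31:
    rows = step
    nodes = base - nodes * step
else:
    rows = 10
step = base
print(9)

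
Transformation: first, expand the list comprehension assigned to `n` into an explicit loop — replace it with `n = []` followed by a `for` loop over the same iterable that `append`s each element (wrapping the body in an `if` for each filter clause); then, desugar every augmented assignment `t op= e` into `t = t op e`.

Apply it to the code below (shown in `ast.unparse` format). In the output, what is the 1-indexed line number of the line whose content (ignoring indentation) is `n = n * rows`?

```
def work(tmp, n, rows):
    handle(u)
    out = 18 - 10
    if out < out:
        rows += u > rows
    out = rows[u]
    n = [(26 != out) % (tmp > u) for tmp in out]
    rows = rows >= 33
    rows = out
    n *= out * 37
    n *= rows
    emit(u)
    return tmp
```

Transformed code:
def work(tmp, n, rows):
    handle(u)
    out = 18 - 10
    if out < out:
        rows = rows + (u > rows)
    out = rows[u]
    n = []
    for tmp in out:
        n.append((26 != out) % (tmp > u))
    rows = rows >= 33
    rows = out
    n = n * (out * 37)
    n = n * rows
    emit(u)
    return tmp

13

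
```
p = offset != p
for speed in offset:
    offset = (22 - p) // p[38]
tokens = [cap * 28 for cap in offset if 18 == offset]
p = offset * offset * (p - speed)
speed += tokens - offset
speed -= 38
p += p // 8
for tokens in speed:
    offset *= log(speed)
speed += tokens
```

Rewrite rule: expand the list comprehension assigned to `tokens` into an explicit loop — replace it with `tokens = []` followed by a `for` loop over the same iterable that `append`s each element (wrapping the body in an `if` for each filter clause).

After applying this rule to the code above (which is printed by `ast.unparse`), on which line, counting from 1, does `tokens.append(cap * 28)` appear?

7

Transformed code:
p = offset != p
for speed in offset:
    offset = (22 - p) // p[38]
tokens = []
for cap in offset:
    if 18 == offset:
        tokens.append(cap * 28)
p = offset * offset * (p - speed)
speed += tokens - offset
speed -= 38
p += p // 8
for tokens in speed:
    offset *= log(speed)
speed += tokens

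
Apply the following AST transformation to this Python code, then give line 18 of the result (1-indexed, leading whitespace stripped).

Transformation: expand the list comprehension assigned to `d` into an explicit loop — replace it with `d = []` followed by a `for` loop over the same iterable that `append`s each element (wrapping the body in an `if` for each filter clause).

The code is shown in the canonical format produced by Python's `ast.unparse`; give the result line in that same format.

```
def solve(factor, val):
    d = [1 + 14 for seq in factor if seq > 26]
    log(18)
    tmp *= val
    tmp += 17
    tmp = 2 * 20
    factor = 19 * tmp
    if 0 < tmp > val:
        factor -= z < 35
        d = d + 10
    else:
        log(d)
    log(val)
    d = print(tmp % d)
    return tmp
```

Transformed code:
def solve(factor, val):
    d = []
    for seq in factor:
        if seq > 26:
            d.append(1 + 14)
    log(18)
    tmp *= val
    tmp += 17
    tmp = 2 * 20
    factor = 19 * tmp
    if 0 < tmp > val:
        factor -= z < 35
        d = d + 10
    else:
        log(d)
    log(val)
    d = print(tmp % d)
    return tmp

return tmp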